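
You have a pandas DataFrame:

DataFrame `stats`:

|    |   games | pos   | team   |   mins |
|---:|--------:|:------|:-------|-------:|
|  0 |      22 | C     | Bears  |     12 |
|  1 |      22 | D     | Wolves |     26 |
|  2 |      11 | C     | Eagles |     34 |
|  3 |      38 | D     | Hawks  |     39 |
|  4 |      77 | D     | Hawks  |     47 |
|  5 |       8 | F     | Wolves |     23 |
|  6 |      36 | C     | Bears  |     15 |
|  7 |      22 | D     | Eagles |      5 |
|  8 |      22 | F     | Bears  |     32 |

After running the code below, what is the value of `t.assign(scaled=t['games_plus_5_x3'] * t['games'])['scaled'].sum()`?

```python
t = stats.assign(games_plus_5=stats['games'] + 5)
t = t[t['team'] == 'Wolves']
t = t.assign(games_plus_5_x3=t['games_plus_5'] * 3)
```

2094

add column games_plus_5 = stats['games'] + 5:
   games pos    team  mins  games_plus_5
0     22   C   Bears    12            27
1     22   D  Wolves    26            27
2     11   C  Eagles    34            16
3     38   D   Hawks    39            43
4     77   D   Hawks    47            82
5      8   F  Wolves    23            13
6     36   C   Bears    15            41
7     22   D  Eagles     5            27
8     22   F   Bears    32            27
filter rows where team == 'Wolves':
   games pos    team  mins  games_plus_5
1     22   D  Wolves    26            27
5      8   F  Wolves    23            13
add column games_plus_5_x3 = t['games_plus_5'] * 3:
   games pos    team  mins  games_plus_5  games_plus_5_x3
1     22   D  Wolves    26            27               81
5      8   F  Wolves    23            13               39
add column scaled = t['games_plus_5_x3'] * t['games']:
   games pos    team  mins  games_plus_5  games_plus_5_x3  scaled
1     22   D  Wolves    26            27               81    1782
5      8   F  Wolves    23            13               39     312
The sum of column 'scaled' is 2094.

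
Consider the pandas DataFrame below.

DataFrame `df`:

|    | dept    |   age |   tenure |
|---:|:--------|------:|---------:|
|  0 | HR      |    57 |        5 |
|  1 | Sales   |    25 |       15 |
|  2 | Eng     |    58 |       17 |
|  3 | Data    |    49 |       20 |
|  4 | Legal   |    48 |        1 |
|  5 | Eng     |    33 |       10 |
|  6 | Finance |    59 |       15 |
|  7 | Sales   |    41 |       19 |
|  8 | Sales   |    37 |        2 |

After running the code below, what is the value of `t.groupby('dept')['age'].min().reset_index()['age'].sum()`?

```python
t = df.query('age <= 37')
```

filter rows where age <= 37:
    dept  age  tenure
1  Sales   25      15
5    Eng   33      10
8  Sales   37       2
group by dept, min of age:
dept
Eng      33
Sales    25
Name: age, dtype: int64
reset_index():
    dept  age
0    Eng   33
1  Sales   25
Hence 58.

58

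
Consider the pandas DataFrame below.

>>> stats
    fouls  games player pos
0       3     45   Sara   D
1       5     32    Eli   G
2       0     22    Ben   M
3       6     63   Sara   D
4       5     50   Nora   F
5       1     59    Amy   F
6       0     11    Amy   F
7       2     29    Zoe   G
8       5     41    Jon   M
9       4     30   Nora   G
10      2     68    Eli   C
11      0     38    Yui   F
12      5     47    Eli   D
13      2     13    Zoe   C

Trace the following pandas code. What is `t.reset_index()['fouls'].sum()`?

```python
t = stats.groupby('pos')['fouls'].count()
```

group by pos, count of fouls:
pos
C    2
D    3
F    4
G    3
M    2
Name: fouls, dtype: int64
reset_index():
  pos  fouls
0   C      2
1   D      3
2   F      4
3   G      3
4   M      2
sum of column 'fouls' → 14

14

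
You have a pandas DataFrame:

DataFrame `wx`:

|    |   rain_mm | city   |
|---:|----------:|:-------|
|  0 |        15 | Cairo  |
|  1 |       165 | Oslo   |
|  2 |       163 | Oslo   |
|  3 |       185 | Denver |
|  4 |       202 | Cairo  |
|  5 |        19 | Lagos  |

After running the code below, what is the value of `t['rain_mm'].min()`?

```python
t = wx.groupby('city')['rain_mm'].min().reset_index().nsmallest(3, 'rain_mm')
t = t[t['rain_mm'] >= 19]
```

group by city, min of rain_mm:
city
Cairo      15
Denver    185
Lagos      19
Oslo      163
Name: rain_mm, dtype: int64
reset_index():
     city  rain_mm
0   Cairo       15
1  Denver      185
2   Lagos       19
3    Oslo      163
take 3 rows with smallest rain_mm:
    city  rain_mm
0  Cairo       15
2  Lagos       19
3   Oslo      163
filter rows where rain_mm >= 19:
    city  rain_mm
2  Lagos       19
3   Oslo      163

19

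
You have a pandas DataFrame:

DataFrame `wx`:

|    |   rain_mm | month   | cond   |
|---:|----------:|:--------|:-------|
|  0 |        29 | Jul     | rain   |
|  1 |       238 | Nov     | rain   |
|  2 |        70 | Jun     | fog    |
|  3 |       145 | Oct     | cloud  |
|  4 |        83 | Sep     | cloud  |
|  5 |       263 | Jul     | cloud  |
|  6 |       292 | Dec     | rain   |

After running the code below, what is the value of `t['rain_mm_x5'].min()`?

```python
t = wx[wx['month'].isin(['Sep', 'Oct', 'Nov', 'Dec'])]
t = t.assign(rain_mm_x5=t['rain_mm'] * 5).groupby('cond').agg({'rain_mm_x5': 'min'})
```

filter rows where month in ['Sep', 'Oct', 'Nov', 'Dec']:
   rain_mm month   cond
1      238   Nov   rain
3      145   Oct  cloud
4       83   Sep  cloud
6      292   Dec   rain
add column rain_mm_x5 = t['rain_mm'] * 5:
   rain_mm month   cond  rain_mm_x5
1      238   Nov   rain        1190
3      145   Oct  cloud         725
4       83   Sep  cloud         415
6      292   Dec   rain        1460
group by cond, min of rain_mm_x5:
       rain_mm_x5
cond             
cloud         415
rain         1190

415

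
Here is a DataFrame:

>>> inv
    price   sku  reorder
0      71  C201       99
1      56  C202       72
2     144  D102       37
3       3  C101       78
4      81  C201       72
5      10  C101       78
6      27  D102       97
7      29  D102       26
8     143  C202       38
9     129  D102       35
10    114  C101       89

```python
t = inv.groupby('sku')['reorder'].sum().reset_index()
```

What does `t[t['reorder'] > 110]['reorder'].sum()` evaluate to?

611

group by sku, sum of reorder:
sku
C101    245
C201    171
C202    110
D102    195
Name: reorder, dtype: int64
reset_index():
    sku  reorder
0  C101      245
1  C201      171
2  C202      110
3  D102      195
filter rows where reorder > 110:
    sku  reorder
0  C101      245
1  C201      171
3  D102      195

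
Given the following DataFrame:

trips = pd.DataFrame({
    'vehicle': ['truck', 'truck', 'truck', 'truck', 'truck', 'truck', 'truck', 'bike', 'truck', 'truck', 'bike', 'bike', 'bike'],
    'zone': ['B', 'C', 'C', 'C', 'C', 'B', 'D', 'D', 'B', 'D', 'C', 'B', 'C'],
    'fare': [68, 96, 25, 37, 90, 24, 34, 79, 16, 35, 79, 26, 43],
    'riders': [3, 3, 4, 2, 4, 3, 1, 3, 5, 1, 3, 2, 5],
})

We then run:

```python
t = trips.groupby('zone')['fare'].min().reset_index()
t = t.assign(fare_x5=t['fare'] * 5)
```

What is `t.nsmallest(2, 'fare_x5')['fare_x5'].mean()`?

102.5

group by zone, min of fare:
zone
B    16
C    25
D    34
Name: fare, dtype: int64
reset_index():
  zone  fare
0    B    16
1    C    25
2    D    34
add column fare_x5 = t['fare'] * 5:
  zone  fare  fare_x5
0    B    16       80
1    C    25      125
2    D    34      170
take 2 rows with smallest fare_x5:
  zone  fare  fare_x5
0    B    16       80
1    C    25      125
Hence 102.5.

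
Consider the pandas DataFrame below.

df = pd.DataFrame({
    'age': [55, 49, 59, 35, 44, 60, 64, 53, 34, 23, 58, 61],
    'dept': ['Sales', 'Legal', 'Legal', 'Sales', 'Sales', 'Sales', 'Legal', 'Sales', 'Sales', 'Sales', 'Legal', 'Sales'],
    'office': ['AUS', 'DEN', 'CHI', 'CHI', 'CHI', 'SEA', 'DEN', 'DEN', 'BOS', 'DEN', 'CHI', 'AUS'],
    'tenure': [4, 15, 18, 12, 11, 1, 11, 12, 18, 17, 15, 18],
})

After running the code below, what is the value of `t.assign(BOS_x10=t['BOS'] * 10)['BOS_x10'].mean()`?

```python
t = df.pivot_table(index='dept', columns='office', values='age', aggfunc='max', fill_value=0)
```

170.0

pivot: rows=dept, cols=office, max(age):
office  AUS  BOS  CHI  DEN  SEA
dept                           
Legal     0    0   59   64    0
Sales    61   34   44   53   60
add column BOS_x10 = t['BOS'] * 10:
office  AUS  BOS  CHI  DEN  SEA  BOS_x10
dept                                    
Legal     0    0   59   64    0        0
Sales    61   34   44   53   60      340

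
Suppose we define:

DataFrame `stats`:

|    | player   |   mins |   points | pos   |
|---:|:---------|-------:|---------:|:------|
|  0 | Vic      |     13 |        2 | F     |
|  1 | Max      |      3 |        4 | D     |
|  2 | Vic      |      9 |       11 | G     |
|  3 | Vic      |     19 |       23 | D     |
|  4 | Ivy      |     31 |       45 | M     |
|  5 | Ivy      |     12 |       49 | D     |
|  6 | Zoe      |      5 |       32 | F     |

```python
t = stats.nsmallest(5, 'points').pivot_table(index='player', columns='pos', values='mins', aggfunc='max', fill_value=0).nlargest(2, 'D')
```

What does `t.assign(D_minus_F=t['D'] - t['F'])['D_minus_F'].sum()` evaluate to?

9

take 5 rows with smallest points:
  player  mins  points pos
0    Vic    13       2   F
1    Max     3       4   D
2    Vic     9      11   G
3    Vic    19      23   D
6    Zoe     5      32   F
pivot: rows=player, cols=pos, max(mins):
pos      D   F  G
player           
Max      3   0  0
Vic     19  13  9
Zoe      0   5  0
take 2 rows with largest D:
pos      D   F  G
player           
Vic     19  13  9
Max      3   0  0
add column D_minus_F = t['D'] - t['F']:
pos      D   F  G  D_minus_F
player                      
Vic     19  13  9          6
Max      3   0  0          3
Finally, sum of column 'D_minus_F' = 9.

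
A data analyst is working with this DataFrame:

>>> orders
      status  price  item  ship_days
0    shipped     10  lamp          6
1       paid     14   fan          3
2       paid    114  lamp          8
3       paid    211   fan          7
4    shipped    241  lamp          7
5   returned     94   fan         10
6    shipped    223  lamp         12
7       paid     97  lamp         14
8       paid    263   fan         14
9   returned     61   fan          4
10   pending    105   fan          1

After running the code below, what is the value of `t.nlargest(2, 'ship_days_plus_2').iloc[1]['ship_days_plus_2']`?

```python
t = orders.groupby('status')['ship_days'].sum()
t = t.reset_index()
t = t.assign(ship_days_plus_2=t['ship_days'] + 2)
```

group by status, sum of ship_days:
status
paid        46
pending      1
returned    14
shipped     25
Name: ship_days, dtype: int64
reset_index():
     status  ship_days
0      paid         46
1   pending          1
2  returned         14
3   shipped         25
add column ship_days_plus_2 = t['ship_days'] + 2:
     status  ship_days  ship_days_plus_2
0      paid         46                48
1   pending          1                 3
2  returned         14                16
3   shipped         25                27
take 2 rows with largest ship_days_plus_2:
    status  ship_days  ship_days_plus_2
0     paid         46                48
3  shipped         25                27

27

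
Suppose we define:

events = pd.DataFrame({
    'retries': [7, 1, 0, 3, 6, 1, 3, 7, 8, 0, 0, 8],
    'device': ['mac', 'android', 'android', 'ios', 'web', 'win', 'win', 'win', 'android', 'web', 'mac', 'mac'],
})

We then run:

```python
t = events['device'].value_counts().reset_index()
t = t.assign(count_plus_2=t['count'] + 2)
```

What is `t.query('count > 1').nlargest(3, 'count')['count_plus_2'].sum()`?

15

value_counts of device:
device
mac        3
android    3
win        3
web        2
ios        1
Name: count, dtype: int64
reset_index():
    device  count
0      mac      3
1  android      3
2      win      3
3      web      2
4      ios      1
add column count_plus_2 = t['count'] + 2:
    device  count  count_plus_2
0      mac      3             5
1  android      3             5
2      win      3             5
3      web      2             4
4      ios      1             3
filter rows where count > 1:
    device  count  count_plus_2
0      mac      3             5
1  android      3             5
2      win      3             5
3      web      2             4
take 3 rows with largest count:
    device  count  count_plus_2
0      mac      3             5
1  android      3             5
2      win      3             5
Finally, sum of column 'count_plus_2' = 15.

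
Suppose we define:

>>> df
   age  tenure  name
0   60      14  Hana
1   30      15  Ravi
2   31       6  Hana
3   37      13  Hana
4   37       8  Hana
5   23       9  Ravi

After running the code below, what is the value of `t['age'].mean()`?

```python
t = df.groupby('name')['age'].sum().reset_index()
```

109.0

group by name, sum of age:
name
Hana    165
Ravi     53
Name: age, dtype: int64
reset_index():
   name  age
0  Hana  165
1  Ravi   53
The mean of column 'age' is 109.0.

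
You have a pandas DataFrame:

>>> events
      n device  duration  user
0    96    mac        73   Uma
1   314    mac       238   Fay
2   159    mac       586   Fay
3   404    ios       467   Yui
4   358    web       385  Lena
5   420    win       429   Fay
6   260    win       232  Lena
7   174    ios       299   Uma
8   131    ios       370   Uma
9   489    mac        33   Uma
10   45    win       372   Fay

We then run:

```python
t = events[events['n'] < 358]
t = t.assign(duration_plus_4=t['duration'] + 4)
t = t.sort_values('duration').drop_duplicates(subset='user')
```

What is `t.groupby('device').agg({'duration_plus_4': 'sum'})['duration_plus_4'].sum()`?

555

filter rows where n < 358:
      n device  duration  user
0    96    mac        73   Uma
1   314    mac       238   Fay
2   159    mac       586   Fay
6   260    win       232  Lena
7   174    ios       299   Uma
8   131    ios       370   Uma
10   45    win       372   Fay
add column duration_plus_4 = t['duration'] + 4:
      n device  duration  user  duration_plus_4
0    96    mac        73   Uma               77
1   314    mac       238   Fay              242
2   159    mac       586   Fay              590
6   260    win       232  Lena              236
7   174    ios       299   Uma              303
8   131    ios       370   Uma              374
10   45    win       372   Fay              376
sort by duration:
      n device  duration  user  duration_plus_4
0    96    mac        73   Uma               77
6   260    win       232  Lena              236
1   314    mac       238   Fay              242
7   174    ios       299   Uma              303
8   131    ios       370   Uma              374
10   45    win       372   Fay              376
2   159    mac       586   Fay              590
drop duplicate user (keep=first):
     n device  duration  user  duration_plus_4
0   96    mac        73   Uma               77
6  260    win       232  Lena              236
1  314    mac       238   Fay              242
group by device, sum of duration_plus_4:
        duration_plus_4
device                 
mac                 319
win                 236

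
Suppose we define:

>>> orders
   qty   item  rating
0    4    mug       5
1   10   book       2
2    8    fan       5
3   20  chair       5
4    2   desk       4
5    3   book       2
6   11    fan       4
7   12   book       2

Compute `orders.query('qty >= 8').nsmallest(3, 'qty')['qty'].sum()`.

29

filter rows where qty >= 8:
   qty   item  rating
1   10   book       2
2    8    fan       5
3   20  chair       5
6   11    fan       4
7   12   book       2
take 3 rows with smallest qty:
   qty  item  rating
2    8   fan       5
1   10  book       2
6   11   fan       4
Hence 29.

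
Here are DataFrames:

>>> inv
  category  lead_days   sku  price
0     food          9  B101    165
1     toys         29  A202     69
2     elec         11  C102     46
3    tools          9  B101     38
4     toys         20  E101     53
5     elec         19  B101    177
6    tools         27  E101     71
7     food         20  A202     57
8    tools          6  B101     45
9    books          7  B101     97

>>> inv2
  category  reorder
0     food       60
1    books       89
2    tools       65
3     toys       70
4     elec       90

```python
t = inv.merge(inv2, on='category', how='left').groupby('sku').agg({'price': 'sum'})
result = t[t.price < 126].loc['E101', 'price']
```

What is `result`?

merge on 'category' (how='left') → 10 rows:
  category  lead_days   sku  price  reorder
0     food          9  B101    165       60
1     toys         29  A202     69       70
2     elec         11  C102     46       90
3    tools          9  B101     38       65
4     toys         20  E101     53       70
5     elec         19  B101    177       90
6    tools         27  E101     71       65
7     food         20  A202     57       60
8    tools          6  B101     45       65
9    books          7  B101     97       89
group by sku, sum of price:
      price
sku        
A202    126
B101    522
C102     46
E101    124
filter rows where price < 126:
      price
sku        
C102     46
E101    124
Finally, value at row 'E101', column 'price' = 124.

124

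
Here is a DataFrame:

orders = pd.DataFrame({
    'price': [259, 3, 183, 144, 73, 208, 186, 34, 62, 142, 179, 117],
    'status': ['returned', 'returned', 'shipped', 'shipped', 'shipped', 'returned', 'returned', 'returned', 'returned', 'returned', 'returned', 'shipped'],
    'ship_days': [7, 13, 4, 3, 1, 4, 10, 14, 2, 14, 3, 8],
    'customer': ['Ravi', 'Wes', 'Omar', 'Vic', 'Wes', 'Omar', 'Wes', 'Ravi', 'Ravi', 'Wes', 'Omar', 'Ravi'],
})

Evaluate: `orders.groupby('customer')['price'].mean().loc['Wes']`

group by customer, mean of price:
customer
Omar    190.0
Ravi    118.0
Vic     144.0
Wes     101.0
Name: price, dtype: float64
Reading off the value at index 'Wes', we get 101.0.

101.0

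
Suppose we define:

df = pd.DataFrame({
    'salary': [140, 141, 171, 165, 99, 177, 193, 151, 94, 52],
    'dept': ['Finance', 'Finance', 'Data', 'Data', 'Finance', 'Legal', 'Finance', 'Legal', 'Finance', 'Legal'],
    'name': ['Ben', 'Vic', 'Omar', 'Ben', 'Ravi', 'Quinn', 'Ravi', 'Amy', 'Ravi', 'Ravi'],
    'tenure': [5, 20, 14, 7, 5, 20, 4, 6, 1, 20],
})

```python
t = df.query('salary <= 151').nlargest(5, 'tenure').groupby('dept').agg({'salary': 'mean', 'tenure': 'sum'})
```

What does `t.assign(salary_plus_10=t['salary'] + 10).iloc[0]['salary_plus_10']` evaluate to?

136.666666667

filter rows where salary <= 151:
   salary     dept  name  tenure
0     140  Finance   Ben       5
1     141  Finance   Vic      20
4      99  Finance  Ravi       5
7     151    Legal   Amy       6
8      94  Finance  Ravi       1
9      52    Legal  Ravi      20
take 5 rows with largest tenure:
   salary     dept  name  tenure
1     141  Finance   Vic      20
9      52    Legal  Ravi      20
7     151    Legal   Amy       6
0     140  Finance   Ben       5
4      99  Finance  Ravi       5
group by dept: mean(salary), sum(tenure):
             salary  tenure
dept                       
Finance  126.666667      30
Legal    101.500000      26
add column salary_plus_10 = t['salary'] + 10:
             salary  tenure  salary_plus_10
dept                                       
Finance  126.666667      30      136.666667
Legal    101.500000      26      111.500000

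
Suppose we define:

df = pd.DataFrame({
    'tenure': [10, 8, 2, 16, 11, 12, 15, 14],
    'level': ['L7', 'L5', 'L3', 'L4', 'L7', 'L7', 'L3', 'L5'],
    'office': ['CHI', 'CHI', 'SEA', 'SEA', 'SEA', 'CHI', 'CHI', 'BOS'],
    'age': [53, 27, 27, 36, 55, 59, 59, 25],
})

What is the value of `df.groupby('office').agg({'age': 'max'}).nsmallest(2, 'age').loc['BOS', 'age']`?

group by office, max of age:
        age
office     
BOS      25
CHI      59
SEA      55
take 2 rows with smallest age:
        age
office     
BOS      25
SEA      55
Hence 25.

25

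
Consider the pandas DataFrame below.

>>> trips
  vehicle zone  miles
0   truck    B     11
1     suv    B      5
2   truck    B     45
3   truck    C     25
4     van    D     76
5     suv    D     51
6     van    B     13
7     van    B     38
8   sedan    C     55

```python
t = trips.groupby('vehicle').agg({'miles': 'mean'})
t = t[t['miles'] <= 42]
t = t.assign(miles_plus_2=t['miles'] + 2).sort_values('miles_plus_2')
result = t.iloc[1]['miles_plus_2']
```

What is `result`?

30.0

group by vehicle, mean of miles:
             miles
vehicle           
sedan    55.000000
suv      28.000000
truck    27.000000
van      42.333333
filter rows where miles <= 42:
         miles
vehicle       
suv       28.0
truck     27.0
add column miles_plus_2 = t['miles'] + 2:
         miles  miles_plus_2
vehicle                     
suv       28.0          30.0
truck     27.0          29.0
sort by miles_plus_2:
         miles  miles_plus_2
vehicle                     
truck     27.0          29.0
suv       28.0          30.0
Then the value at position 1, column 'miles_plus_2': 30.0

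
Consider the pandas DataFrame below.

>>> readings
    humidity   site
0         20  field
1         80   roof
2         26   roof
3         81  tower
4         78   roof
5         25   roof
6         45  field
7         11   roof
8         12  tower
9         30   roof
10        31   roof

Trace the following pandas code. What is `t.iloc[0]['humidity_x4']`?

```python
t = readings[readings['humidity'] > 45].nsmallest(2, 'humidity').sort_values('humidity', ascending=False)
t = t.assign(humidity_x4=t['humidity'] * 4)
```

filter rows where humidity > 45:
   humidity   site
1        80   roof
3        81  tower
4        78   roof
take 2 rows with smallest humidity:
   humidity  site
4        78  roof
1        80  roof
sort by humidity descending:
   humidity  site
1        80  roof
4        78  roof
add column humidity_x4 = t['humidity'] * 4:
   humidity  site  humidity_x4
1        80  roof          320
4        78  roof          312

320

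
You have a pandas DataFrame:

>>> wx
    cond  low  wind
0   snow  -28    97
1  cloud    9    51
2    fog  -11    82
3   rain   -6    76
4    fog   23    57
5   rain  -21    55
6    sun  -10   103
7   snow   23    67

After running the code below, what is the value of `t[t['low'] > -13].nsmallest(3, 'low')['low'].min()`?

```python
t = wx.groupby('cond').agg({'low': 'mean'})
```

group by cond, mean of low:
        low
cond       
cloud   9.0
fog     6.0
rain  -13.5
snow   -2.5
sun   -10.0
filter rows where low > -13:
        low
cond       
cloud   9.0
fog     6.0
snow   -2.5
sun   -10.0
take 3 rows with smallest low:
       low
cond      
sun  -10.0
snow  -2.5
fog    6.0
Taking the min of column 'low' gives -10.0.

-10.0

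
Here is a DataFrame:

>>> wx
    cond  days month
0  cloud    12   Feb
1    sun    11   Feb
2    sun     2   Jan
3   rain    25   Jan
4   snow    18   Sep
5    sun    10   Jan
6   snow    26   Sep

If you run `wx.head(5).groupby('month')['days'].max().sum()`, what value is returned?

take first 5 rows:
    cond  days month
0  cloud    12   Feb
1    sun    11   Feb
2    sun     2   Jan
3   rain    25   Jan
4   snow    18   Sep
group by month, max of days:
month
Feb    12
Jan    25
Sep    18
Name: days, dtype: int64
Then the sum of the resulting series: 55

55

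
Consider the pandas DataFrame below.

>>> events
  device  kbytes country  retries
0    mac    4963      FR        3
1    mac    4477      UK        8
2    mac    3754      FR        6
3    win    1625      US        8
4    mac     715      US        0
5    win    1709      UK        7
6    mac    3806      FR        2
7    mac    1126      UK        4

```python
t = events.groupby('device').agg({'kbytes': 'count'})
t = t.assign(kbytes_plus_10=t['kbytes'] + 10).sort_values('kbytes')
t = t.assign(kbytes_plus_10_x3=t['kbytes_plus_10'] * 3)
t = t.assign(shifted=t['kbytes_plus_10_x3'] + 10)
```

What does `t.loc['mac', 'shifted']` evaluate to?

group by device, count of kbytes:
        kbytes
device        
mac          6
win          2
add column kbytes_plus_10 = t['kbytes'] + 10:
        kbytes  kbytes_plus_10
device                        
mac          6              16
win          2              12
sort by kbytes:
        kbytes  kbytes_plus_10
device                        
win          2              12
mac          6              16
add column kbytes_plus_10_x3 = t['kbytes_plus_10'] * 3:
        kbytes  kbytes_plus_10  kbytes_plus_10_x3
device                                           
win          2              12                 36
mac          6              16                 48
add column shifted = t['kbytes_plus_10_x3'] + 10:
        kbytes  kbytes_plus_10  kbytes_plus_10_x3  shifted
device                                                    
win          2              12                 36       46
mac          6              16                 48       58
Finally, value at row 'mac', column 'shifted' = 58.

58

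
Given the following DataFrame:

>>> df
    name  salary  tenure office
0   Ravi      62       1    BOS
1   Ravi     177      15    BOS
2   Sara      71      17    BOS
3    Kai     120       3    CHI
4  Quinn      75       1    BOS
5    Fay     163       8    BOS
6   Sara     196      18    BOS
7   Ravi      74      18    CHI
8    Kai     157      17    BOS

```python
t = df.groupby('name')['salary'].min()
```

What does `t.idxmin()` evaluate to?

Ravi

group by name, min of salary:
name
Fay      163
Kai      120
Quinn     75
Ravi      62
Sara      71
Name: salary, dtype: int64
Hence Ravi.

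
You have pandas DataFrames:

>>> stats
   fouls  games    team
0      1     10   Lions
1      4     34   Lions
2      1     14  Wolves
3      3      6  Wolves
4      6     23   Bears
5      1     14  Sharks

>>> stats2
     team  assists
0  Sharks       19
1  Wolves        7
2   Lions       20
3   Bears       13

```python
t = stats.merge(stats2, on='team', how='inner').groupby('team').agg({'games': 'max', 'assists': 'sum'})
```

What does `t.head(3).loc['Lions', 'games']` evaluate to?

34

merge on 'team' (how='inner') → 6 rows:
   fouls  games    team  assists
0      1     10   Lions       20
1      4     34   Lions       20
2      1     14  Wolves        7
3      3      6  Wolves        7
4      6     23   Bears       13
5      1     14  Sharks       19
group by team: max(games), sum(assists):
        games  assists
team                  
Bears      23       13
Lions      34       40
Sharks     14       19
Wolves     14       14
take first 3 rows:
        games  assists
team                  
Bears      23       13
Lions      34       40
Sharks     14       19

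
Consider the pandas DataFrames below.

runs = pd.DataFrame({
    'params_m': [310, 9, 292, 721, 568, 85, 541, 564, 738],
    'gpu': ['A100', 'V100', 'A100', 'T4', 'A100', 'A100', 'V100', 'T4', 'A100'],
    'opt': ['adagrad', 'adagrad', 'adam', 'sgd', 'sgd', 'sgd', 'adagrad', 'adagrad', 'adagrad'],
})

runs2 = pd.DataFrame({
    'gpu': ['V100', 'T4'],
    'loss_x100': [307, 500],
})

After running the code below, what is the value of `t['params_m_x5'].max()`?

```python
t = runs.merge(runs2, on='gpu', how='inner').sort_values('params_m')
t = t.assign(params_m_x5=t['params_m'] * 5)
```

merge on 'gpu' (how='inner') → 4 rows:
   params_m   gpu      opt  loss_x100
0         9  V100  adagrad        307
1       721    T4      sgd        500
2       541  V100  adagrad        307
3       564    T4  adagrad        500
sort by params_m:
   params_m   gpu      opt  loss_x100
0         9  V100  adagrad        307
2       541  V100  adagrad        307
3       564    T4  adagrad        500
1       721    T4      sgd        500
add column params_m_x5 = t['params_m'] * 5:
   params_m   gpu      opt  loss_x100  params_m_x5
0         9  V100  adagrad        307           45
2       541  V100  adagrad        307         2705
3       564    T4  adagrad        500         2820
1       721    T4      sgd        500         3605
The max of column 'params_m_x5' is 3605.

3605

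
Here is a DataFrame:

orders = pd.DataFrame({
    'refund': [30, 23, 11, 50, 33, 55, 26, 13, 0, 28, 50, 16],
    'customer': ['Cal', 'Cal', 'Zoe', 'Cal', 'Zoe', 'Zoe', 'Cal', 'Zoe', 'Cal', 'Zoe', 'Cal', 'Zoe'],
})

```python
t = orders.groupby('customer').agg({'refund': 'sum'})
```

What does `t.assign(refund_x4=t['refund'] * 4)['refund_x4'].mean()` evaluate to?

group by customer, sum of refund:
          refund
customer        
Cal          179
Zoe          156
add column refund_x4 = t['refund'] * 4:
          refund  refund_x4
customer                   
Cal          179        716
Zoe          156        624

670.0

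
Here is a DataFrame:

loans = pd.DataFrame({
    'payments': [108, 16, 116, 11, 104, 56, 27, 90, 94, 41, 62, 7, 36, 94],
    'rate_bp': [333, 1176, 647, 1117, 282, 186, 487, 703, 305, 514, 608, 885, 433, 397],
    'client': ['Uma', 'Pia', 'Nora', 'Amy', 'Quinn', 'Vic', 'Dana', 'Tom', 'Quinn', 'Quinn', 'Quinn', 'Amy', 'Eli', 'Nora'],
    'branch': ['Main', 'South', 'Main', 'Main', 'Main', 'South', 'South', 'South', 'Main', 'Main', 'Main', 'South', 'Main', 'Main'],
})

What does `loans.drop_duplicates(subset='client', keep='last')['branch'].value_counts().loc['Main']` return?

drop duplicate client (keep=last):
    payments  rate_bp client branch
0        108      333    Uma   Main
1         16     1176    Pia  South
5         56      186    Vic  South
6         27      487   Dana  South
7         90      703    Tom  South
10        62      608  Quinn   Main
11         7      885    Amy  South
12        36      433    Eli   Main
13        94      397   Nora   Main
value_counts of branch:
branch
South    5
Main     4
Name: count, dtype: int64

4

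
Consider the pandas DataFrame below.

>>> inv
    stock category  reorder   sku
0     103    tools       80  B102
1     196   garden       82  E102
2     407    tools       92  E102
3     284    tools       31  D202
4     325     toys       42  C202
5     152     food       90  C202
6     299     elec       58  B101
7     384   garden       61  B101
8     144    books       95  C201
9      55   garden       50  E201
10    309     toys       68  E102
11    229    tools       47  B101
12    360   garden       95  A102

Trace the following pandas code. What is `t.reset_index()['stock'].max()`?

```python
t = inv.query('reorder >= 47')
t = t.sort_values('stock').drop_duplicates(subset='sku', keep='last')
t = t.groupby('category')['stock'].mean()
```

266.333333333

filter rows where reorder >= 47:
    stock category  reorder   sku
0     103    tools       80  B102
1     196   garden       82  E102
2     407    tools       92  E102
5     152     food       90  C202
6     299     elec       58  B101
7     384   garden       61  B101
8     144    books       95  C201
9      55   garden       50  E201
10    309     toys       68  E102
11    229    tools       47  B101
12    360   garden       95  A102
sort by stock:
    stock category  reorder   sku
9      55   garden       50  E201
0     103    tools       80  B102
8     144    books       95  C201
5     152     food       90  C202
1     196   garden       82  E102
11    229    tools       47  B101
6     299     elec       58  B101
10    309     toys       68  E102
12    360   garden       95  A102
7     384   garden       61  B101
2     407    tools       92  E102
drop duplicate sku (keep=last):
    stock category  reorder   sku
9      55   garden       50  E201
0     103    tools       80  B102
8     144    books       95  C201
5     152     food       90  C202
12    360   garden       95  A102
7     384   garden       61  B101
2     407    tools       92  E102
group by category, mean of stock:
category
books     144.000000
food      152.000000
garden    266.333333
tools     255.000000
Name: stock, dtype: float64
reset_index():
  category       stock
0    books  144.000000
1     food  152.000000
2   garden  266.333333
3    tools  255.000000
Reading off the max of column 'stock', we get 266.333333333.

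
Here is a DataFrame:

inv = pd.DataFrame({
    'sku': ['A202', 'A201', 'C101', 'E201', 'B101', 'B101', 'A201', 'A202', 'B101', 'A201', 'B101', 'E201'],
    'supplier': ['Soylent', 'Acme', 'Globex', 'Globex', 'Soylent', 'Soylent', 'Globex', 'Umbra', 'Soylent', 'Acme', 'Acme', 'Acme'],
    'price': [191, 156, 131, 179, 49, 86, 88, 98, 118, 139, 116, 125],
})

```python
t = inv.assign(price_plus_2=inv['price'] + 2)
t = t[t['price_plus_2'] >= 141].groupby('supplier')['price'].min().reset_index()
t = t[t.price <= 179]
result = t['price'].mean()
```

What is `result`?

add column price_plus_2 = inv['price'] + 2:
     sku supplier  price  price_plus_2
0   A202  Soylent    191           193
1   A201     Acme    156           158
2   C101   Globex    131           133
3   E201   Globex    179           181
4   B101  Soylent     49            51
5   B101  Soylent     86            88
6   A201   Globex     88            90
7   A202    Umbra     98           100
8   B101  Soylent    118           120
9   A201     Acme    139           141
10  B101     Acme    116           118
11  E201     Acme    125           127
filter rows where price_plus_2 >= 141:
    sku supplier  price  price_plus_2
0  A202  Soylent    191           193
1  A201     Acme    156           158
3  E201   Globex    179           181
9  A201     Acme    139           141
group by supplier, min of price:
supplier
Acme       139
Globex     179
Soylent    191
Name: price, dtype: int64
reset_index():
  supplier  price
0     Acme    139
1   Globex    179
2  Soylent    191
filter rows where price <= 179:
  supplier  price
0     Acme    139
1   Globex    179
Hence 159.0.

159.0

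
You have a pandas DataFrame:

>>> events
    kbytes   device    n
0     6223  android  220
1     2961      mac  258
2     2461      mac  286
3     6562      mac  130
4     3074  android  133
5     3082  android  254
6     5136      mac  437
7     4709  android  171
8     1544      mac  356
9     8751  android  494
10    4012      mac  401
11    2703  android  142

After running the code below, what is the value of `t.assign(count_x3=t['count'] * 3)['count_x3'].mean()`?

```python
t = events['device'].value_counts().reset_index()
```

value_counts of device:
device
android    6
mac        6
Name: count, dtype: int64
reset_index():
    device  count
0  android      6
1      mac      6
add column count_x3 = t['count'] * 3:
    device  count  count_x3
0  android      6        18
1      mac      6        18
Hence 18.0.

18.0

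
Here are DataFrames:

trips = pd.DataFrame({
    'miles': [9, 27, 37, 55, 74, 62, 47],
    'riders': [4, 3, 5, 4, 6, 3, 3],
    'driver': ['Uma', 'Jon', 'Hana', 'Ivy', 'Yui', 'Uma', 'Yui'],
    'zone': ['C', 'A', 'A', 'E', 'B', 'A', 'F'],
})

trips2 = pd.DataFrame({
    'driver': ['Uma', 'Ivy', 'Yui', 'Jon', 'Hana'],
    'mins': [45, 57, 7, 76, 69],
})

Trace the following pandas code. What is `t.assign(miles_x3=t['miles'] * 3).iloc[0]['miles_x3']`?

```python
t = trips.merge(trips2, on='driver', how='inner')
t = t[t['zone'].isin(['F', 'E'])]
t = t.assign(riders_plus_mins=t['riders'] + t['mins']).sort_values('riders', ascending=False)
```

merge on 'driver' (how='inner') → 7 rows:
   miles  riders driver zone  mins
0      9       4    Uma    C    45
1     27       3    Jon    A    76
2     37       5   Hana    A    69
3     55       4    Ivy    E    57
4     74       6    Yui    B     7
5     62       3    Uma    A    45
6     47       3    Yui    F     7
filter rows where zone in ['F', 'E']:
   miles  riders driver zone  mins
3     55       4    Ivy    E    57
6     47       3    Yui    F     7
add column riders_plus_mins = t['riders'] + t['mins']:
   miles  riders driver zone  mins  riders_plus_mins
3     55       4    Ivy    E    57                61
6     47       3    Yui    F     7                10
sort by riders descending:
   miles  riders driver zone  mins  riders_plus_mins
3     55       4    Ivy    E    57                61
6     47       3    Yui    F     7                10
add column miles_x3 = t['miles'] * 3:
   miles  riders driver zone  mins  riders_plus_mins  miles_x3
3     55       4    Ivy    E    57                61       165
6     47       3    Yui    F     7                10       141
Taking the value at position 0, column 'miles_x3' gives 165.

165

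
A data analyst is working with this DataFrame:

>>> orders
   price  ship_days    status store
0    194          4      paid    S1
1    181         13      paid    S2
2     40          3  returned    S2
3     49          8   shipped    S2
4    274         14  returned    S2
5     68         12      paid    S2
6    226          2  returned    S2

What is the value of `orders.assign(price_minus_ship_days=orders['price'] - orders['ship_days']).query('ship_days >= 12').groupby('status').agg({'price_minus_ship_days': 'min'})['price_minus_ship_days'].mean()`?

158.0

add column price_minus_ship_days = orders['price'] - orders['ship_days']:
   price  ship_days    status store  price_minus_ship_days
0    194          4      paid    S1                    190
1    181         13      paid    S2                    168
2     40          3  returned    S2                     37
3     49          8   shipped    S2                     41
4    274         14  returned    S2                    260
5     68         12      paid    S2                     56
6    226          2  returned    S2                    224
filter rows where ship_days >= 12:
   price  ship_days    status store  price_minus_ship_days
1    181         13      paid    S2                    168
4    274         14  returned    S2                    260
5     68         12      paid    S2                     56
group by status, min of price_minus_ship_days:
          price_minus_ship_days
status                         
paid                         56
returned                    260
Then the mean of column 'price_minus_ship_days': 158.0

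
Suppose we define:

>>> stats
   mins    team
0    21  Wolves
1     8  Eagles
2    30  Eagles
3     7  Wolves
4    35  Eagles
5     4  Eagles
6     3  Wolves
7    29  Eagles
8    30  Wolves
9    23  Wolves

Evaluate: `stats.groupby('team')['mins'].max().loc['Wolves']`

group by team, max of mins:
team
Eagles    35
Wolves    30
Name: mins, dtype: int64

30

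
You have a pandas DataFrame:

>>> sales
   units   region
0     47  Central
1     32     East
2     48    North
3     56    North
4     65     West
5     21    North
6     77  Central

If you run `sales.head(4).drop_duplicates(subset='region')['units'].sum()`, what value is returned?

127

take first 4 rows:
   units   region
0     47  Central
1     32     East
2     48    North
3     56    North
drop duplicate region (keep=first):
   units   region
0     47  Central
1     32     East
2     48    North
So sum() = 127.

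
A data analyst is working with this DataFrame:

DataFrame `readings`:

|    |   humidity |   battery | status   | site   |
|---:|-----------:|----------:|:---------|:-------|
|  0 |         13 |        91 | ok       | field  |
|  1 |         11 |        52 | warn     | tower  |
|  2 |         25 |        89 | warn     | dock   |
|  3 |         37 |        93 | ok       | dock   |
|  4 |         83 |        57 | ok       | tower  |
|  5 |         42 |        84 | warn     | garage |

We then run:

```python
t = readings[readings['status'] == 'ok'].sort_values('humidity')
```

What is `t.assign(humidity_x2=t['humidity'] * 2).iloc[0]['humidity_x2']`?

26

filter rows where status == 'ok':
   humidity  battery status   site
0        13       91     ok  field
3        37       93     ok   dock
4        83       57     ok  tower
sort by humidity:
   humidity  battery status   site
0        13       91     ok  field
3        37       93     ok   dock
4        83       57     ok  tower
add column humidity_x2 = t['humidity'] * 2:
   humidity  battery status   site  humidity_x2
0        13       91     ok  field           26
3        37       93     ok   dock           74
4        83       57     ok  tower          166
Reading off the value at position 0, column 'humidity_x2', we get 26.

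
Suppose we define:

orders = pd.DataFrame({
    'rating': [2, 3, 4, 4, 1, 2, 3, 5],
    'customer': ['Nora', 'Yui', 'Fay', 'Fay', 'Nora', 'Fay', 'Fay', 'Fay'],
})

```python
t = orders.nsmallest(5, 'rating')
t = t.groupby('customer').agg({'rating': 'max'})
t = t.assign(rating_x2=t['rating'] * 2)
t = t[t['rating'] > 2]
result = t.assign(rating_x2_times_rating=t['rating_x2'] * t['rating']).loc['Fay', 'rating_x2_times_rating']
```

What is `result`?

18

take 5 rows with smallest rating:
   rating customer
4       1     Nora
0       2     Nora
5       2      Fay
1       3      Yui
6       3      Fay
group by customer, max of rating:
          rating
customer        
Fay            3
Nora           2
Yui            3
add column rating_x2 = t['rating'] * 2:
          rating  rating_x2
customer                   
Fay            3          6
Nora           2          4
Yui            3          6
filter rows where rating > 2:
          rating  rating_x2
customer                   
Fay            3          6
Yui            3          6
add column rating_x2_times_rating = t['rating_x2'] * t['rating']:
          rating  rating_x2  rating_x2_times_rating
customer                                           
Fay            3          6                      18
Yui            3          6                      18
Finally, value at row 'Fay', column 'rating_x2_times_rating' = 18.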